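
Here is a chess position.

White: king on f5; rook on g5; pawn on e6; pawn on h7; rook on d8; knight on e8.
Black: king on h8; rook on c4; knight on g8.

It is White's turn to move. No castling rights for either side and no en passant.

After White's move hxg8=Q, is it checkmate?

yes

After hxg8=Q: black king on h8; in check: yes, from the white queen on g8.
King squares — g7: attacked by Rg5; h7: attacked by Qg8; g8: attacked by Rg5.
Black has no legal moves → checkmate.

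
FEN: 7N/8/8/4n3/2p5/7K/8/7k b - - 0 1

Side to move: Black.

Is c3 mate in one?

no

After c3: white king on h3; in check: no.
White is not in check, so this cannot be checkmate.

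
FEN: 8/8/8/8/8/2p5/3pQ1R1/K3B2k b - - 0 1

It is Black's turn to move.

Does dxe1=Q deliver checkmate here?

After dxe1=Q: white king on a1; in check: yes, from the black queen on e1.
White has 3 legal replies: Ka2, Qxe1+, Qd1.
In check but a legal move exists → not checkmate.

no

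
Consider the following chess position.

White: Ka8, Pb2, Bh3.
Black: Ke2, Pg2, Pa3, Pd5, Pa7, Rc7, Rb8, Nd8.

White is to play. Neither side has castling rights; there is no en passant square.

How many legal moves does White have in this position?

1

White to move; king on a8.
In check: yes, from the black rook on b8.
Legal moves: Kxb8.
Count: 1.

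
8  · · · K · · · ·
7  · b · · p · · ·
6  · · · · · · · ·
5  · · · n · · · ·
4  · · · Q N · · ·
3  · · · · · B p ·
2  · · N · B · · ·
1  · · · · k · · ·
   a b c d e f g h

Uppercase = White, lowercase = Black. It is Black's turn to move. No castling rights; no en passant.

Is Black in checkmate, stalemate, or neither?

Black to move; black king on e1.
In check: yes, from the white knight on c2.
King squares — d1: attacked by Be2; f1: attacked by Be2; d2: attacked by Qd4; e2: attacked by Bf3; f2: attacked by Qd4.
Legal moves for Black: none.
In check with no legal moves → checkmate.

checkmate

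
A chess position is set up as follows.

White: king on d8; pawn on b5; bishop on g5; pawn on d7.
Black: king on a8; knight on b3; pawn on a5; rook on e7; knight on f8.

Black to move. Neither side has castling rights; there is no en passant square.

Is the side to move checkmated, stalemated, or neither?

Black to move; black king on a8.
In check: no.
Legal moves for Black include: Nh7, Nxd7, Ng6, Ne6+, Kb8, Kb7, Ka7, Re8+, Rh7, Rg7, Rf7, Rxd7+, Re6, Re5, Re4, Re3, Re2, Re1, ... (list truncated; more exist).
Black has legal moves and is not in check → neither.

neither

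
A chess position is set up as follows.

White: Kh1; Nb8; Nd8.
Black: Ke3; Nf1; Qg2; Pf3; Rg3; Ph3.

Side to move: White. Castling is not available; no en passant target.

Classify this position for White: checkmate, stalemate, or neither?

checkmate

White to move; white king on h1.
In check: yes, from the black queen on g2.
King squares — g1: attacked by Qg2; g2: attacked by Pf3; h2: attacked by Nf1.
Legal moves for White: none.
In check with no legal moves → checkmate.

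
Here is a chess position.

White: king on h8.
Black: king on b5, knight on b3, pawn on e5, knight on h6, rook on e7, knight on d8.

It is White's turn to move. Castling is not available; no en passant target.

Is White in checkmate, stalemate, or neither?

stalemate

White to move; white king on h8.
In check: no.
King squares — g7: attacked by Re7; h7: attacked by Re7; g8: attacked by Nh6.
Legal moves for White: none.
Not in check and no legal moves → stalemate.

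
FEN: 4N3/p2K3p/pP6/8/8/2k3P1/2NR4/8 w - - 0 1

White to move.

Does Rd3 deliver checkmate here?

no

After Rd3: black king on c3; in check: yes, from the white rook on d3.
Black has 4 legal replies: Kc4, Kxd3, Kxc2, Kb2.
In check but a legal move exists → not checkmate.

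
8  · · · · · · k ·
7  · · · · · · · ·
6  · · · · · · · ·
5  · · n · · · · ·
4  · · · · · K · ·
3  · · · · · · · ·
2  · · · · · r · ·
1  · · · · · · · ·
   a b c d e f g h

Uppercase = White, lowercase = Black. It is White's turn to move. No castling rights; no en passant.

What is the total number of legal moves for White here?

5

White to move; king on f4.
In check: yes, from the black rook on f2.
Legal moves: Kg5, Ke5, Kg4, Kg3, Ke3.
Count: 5.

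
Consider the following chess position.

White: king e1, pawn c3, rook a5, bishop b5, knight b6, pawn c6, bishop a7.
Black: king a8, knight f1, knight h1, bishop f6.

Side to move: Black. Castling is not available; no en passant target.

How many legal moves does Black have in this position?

0

Black to move; king on a8.
In check: yes, from the white knight on b6.
Legal moves: none.
Count: 0.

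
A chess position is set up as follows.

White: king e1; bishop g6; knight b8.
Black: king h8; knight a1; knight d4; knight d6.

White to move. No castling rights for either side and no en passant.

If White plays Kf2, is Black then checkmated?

After Kf2: black king on h8; in check: no.
Black is not in check, so this cannot be checkmate.

no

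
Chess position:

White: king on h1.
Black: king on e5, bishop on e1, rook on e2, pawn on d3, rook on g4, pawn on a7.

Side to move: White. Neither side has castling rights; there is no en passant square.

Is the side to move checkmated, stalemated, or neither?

White to move; white king on h1.
In check: no.
King squares — g1: attacked by Rg4; g2: attacked by Re2; h2: attacked by Re2.
Legal moves for White: none.
Not in check and no legal moves → stalemate.

stalemate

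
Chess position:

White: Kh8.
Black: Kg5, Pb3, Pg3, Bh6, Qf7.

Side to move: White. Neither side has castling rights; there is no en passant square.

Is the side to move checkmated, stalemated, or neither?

stalemate

White to move; white king on h8.
In check: no.
King squares — g7: attacked by Bh6; h7: attacked by Qf7; g8: attacked by Qf7.
Legal moves for White: none.
Not in check and no legal moves → stalemate.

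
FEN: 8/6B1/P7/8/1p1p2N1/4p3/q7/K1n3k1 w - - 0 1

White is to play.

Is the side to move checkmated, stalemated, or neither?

White to move; white king on a1.
In check: yes, from the black queen on a2.
King squares — b1: attacked by Qa2; a2: attacked by Nc1; b2: attacked by Qa2.
Legal moves for White: none.
In check with no legal moves → checkmate.

checkmate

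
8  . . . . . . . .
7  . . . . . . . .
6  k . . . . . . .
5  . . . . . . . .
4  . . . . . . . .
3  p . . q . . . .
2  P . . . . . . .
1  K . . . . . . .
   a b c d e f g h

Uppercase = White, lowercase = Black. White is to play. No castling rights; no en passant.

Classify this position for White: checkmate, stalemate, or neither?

stalemate

White to move; white king on a1.
In check: no.
King squares — b1: attacked by Qd3; a2: own pawn; b2: attacked by Pa3.
Legal moves for White: none.
Not in check and no legal moves → stalemate.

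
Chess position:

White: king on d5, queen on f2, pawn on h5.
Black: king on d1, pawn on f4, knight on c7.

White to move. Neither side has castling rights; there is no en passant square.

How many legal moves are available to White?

White to move; king on d5.
In check: yes, from the black knight on c7.
Legal moves: Kd6, Kc6, Ke5, Kc5, Ke4, Kd4, Kc4.
Count: 7.

7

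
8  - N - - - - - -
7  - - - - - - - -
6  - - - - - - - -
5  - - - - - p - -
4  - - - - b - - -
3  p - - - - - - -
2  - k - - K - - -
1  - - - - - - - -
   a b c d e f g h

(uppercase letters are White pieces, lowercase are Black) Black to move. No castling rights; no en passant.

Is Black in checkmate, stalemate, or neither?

Black to move; black king on b2.
In check: no.
Legal moves for Black include: Ba8, Bb7, Bc6, Bd5, Bf3+, Bd3+, Bg2, Bc2, Bh1, Bb1, Kc3, Kb3, Kc2, Ka2, Kc1, Kb1, Ka1, f4, ... (list truncated; more exist).
Black has legal moves and is not in check → neither.

neither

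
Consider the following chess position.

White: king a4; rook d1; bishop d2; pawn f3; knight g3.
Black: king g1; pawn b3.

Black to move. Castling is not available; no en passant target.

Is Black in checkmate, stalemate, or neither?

Black to move; black king on g1.
In check: yes, from the white rook on d1.
King squares — f1: attacked by Rd1; h1: attacked by Rd1; f2: available; g2: available; h2: available.
Legal moves for Black: Kh2, Kg2, Kf2.
Black is in check but has 3 legal moves → neither.

neither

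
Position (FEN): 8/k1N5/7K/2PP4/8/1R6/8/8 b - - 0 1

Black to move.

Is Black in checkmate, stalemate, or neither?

Black to move; black king on a7.
In check: no.
King squares — a6: attacked by Nc7; b6: attacked by Rb3; b7: attacked by Rb3; a8: attacked by Nc7; b8: attacked by Rb3.
Legal moves for Black: none.
Not in check and no legal moves → stalemate.

stalemate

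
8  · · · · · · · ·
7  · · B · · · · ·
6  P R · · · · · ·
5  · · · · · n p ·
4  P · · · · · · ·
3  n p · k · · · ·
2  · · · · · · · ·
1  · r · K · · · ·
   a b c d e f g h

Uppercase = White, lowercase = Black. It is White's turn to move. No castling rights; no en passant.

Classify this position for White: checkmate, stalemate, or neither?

White to move; white king on d1.
In check: yes, from the black rook on b1.
King squares — c1: attacked by Rb1; e1: attacked by Rb1; c2: attacked by Na3; d2: attacked by Kd3; e2: attacked by Kd3.
Legal moves for White: none.
In check with no legal moves → checkmate.

checkmate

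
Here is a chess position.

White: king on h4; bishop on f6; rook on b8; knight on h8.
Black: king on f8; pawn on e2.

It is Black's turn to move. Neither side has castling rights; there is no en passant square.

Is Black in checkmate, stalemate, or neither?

checkmate

Black to move; black king on f8.
In check: yes, from the white rook on b8.
King squares — e7: attacked by Bf6; f7: attacked by Nh8; g7: attacked by Bf6; e8: attacked by Rb8; g8: attacked by Rb8.
Legal moves for Black: none.
In check with no legal moves → checkmate.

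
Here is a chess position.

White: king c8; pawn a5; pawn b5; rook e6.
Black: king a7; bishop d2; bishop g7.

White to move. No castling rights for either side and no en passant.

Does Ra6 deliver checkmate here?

After Ra6: black king on a7; in check: yes, from the white rook on a6.
King squares — a6: attacked by Pb5; b6: attacked by Pa5; b7: attacked by Kc8; a8: attacked by Ra6; b8: attacked by Kc8.
Black has no legal moves → checkmate.

yes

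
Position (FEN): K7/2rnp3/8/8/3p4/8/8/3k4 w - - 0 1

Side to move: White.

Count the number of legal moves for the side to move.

0

White to move; king on a8.
In check: no.
Legal moves: none.
Count: 0.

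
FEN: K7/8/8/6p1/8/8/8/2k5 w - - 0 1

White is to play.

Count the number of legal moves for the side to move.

White to move; king on a8.
In check: no.
Legal moves: Kb8, Kb7, Ka7.
Count: 3.

3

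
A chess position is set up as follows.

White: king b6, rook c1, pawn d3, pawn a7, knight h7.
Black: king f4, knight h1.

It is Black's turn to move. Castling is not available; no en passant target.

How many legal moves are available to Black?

8

Black to move; king on f4.
In check: no.
Legal moves: Kf5, Ke5, Kg4, Kg3, Kf3, Ke3, Ng3, Nf2.
Count: 8.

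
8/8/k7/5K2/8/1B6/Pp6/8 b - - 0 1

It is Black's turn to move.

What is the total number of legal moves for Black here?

Black to move; king on a6.
In check: no.
Legal moves: Kb7, Ka7, Kb6, Kb5, Ka5, b1=Q+, b1=R, b1=B+, b1=N.
Count: 9.

9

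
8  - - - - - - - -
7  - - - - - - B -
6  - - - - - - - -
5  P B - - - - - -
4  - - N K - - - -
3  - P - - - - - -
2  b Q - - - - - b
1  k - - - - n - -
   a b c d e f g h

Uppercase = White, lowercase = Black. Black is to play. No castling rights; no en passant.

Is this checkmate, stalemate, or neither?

checkmate

Black to move; black king on a1.
In check: yes, from the white queen on b2.
King squares — b1: attacked by Qb2; a2: own bishop; b2: attacked by Nc4.
Legal moves for Black: none.
In check with no legal moves → checkmate.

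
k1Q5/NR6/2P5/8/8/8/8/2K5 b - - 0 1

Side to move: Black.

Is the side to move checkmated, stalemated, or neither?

checkmate

Black to move; black king on a8.
In check: yes, from the white queen on c8.
King squares — a7: attacked by Rb7; b7: attacked by Pc6; b8: attacked by Rb7.
Legal moves for Black: none.
In check with no legal moves → checkmate.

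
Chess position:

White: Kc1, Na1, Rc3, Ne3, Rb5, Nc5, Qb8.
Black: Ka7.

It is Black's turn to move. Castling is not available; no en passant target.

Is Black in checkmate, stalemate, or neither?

checkmate

Black to move; black king on a7.
In check: yes, from the white queen on b8.
King squares — a6: attacked by Nc5; b6: attacked by Rb5; b7: attacked by Rb5; a8: attacked by Qb8; b8: attacked by Rb5.
Legal moves for Black: none.
In check with no legal moves → checkmate.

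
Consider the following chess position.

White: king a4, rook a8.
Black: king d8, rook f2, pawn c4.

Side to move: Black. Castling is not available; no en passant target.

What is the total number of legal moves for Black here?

Black to move; king on d8.
In check: yes, from the white rook on a8.
Legal moves: Ke7, Kd7, Kc7.
Count: 3.

3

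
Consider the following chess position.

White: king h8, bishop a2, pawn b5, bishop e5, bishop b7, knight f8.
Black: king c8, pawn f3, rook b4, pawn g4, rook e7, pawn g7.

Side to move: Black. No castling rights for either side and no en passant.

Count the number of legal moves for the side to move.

Black to move; king on c8.
In check: yes, from the white bishop on b7.
Legal moves: Kd8, Kxb7, Rxb7.
Count: 3.

3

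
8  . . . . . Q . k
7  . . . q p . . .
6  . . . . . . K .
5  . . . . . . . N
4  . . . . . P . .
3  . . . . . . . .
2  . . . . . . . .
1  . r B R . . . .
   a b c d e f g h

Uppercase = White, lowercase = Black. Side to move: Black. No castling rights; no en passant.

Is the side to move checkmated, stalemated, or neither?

Black to move; black king on h8.
In check: yes, from the white queen on f8.
King squares — g7: attacked by Nh5; h7: attacked by Kg6; g8: attacked by Qf8.
Legal moves for Black: none.
In check with no legal moves → checkmate.

checkmate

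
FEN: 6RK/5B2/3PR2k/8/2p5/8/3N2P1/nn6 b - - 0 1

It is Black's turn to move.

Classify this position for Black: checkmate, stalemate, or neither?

Black to move; black king on h6.
In check: yes, from the white rook on e6.
King squares — g5: attacked by Rg8; h5: attacked by Bf7; g6: attacked by Re6; g7: attacked by Rg8; h7: attacked by Kh8.
Legal moves for Black: none.
In check with no legal moves → checkmate.

checkmate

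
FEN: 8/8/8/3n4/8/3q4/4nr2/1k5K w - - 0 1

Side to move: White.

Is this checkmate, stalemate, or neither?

stalemate

White to move; white king on h1.
In check: no.
King squares — g1: attacked by Ne2; g2: attacked by Rf2; h2: attacked by Rf2.
Legal moves for White: none.
Not in check and no legal moves → stalemate.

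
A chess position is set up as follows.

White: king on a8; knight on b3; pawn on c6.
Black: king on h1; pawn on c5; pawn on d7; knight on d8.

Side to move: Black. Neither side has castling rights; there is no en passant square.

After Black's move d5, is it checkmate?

no

After d5: white king on a8; in check: no.
White is not in check, so this cannot be checkmate.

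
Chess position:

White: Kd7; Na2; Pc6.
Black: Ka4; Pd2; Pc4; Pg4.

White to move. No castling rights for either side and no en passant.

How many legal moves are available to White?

11

White to move; king on d7.
In check: no.
Legal moves: Ke8, Kd8, Kc8, Ke7, Kc7, Ke6, Kd6, Nb4, Nc3+, Nc1, c7.
Count: 11.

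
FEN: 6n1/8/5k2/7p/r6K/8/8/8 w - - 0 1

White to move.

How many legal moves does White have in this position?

3

White to move; king on h4.
In check: yes, from the black rook on a4.
Legal moves: Kxh5, Kh3, Kg3.
Count: 3.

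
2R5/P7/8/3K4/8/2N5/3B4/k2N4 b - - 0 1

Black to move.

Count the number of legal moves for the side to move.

Black to move; king on a1.
In check: no.
Legal moves: none.
Count: 0.

0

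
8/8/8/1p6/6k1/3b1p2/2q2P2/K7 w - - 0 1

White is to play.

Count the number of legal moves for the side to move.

0

White to move; king on a1.
In check: no.
Legal moves: none.
Count: 0.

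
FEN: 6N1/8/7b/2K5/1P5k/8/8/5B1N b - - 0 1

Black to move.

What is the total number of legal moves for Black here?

Black to move; king on h4.
In check: no.
Legal moves: Bf8+, Bg7, Bg5, Bf4, Be3+, Bd2, Bc1, Kh5, Kg5, Kg4.
Count: 10.

10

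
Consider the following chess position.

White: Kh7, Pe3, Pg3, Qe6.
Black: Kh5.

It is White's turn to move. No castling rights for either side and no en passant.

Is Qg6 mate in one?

After Qg6: black king on h5; in check: yes, from the white queen on g6.
King squares — g4: attacked by Qg6; h4: attacked by Pg3; g5: attacked by Qg6; g6: attacked by Kh7; h6: attacked by Qg6.
Black has no legal moves → checkmate.

yes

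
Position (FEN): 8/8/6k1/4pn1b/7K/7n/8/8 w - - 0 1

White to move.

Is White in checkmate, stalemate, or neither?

neither

White to move; white king on h4.
In check: yes, from the black knight on f5.
Legal moves for White: Kxh3.
White is in check but has 1 legal move → neither.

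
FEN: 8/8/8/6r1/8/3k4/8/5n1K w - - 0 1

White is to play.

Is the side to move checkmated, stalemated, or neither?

White to move; white king on h1.
In check: no.
King squares — g1: attacked by Rg5; g2: attacked by Rg5; h2: attacked by Nf1.
Legal moves for White: none.
Not in check and no legal moves → stalemate.

stalemate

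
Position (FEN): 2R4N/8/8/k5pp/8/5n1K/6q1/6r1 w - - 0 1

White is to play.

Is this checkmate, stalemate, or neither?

checkmate

White to move; white king on h3.
In check: yes, from the black queen on g2.
King squares — g2: attacked by Rg1; h2: attacked by Qg2; g3: attacked by Qg2; g4: attacked by Qg2; h4: attacked by Nf3.
Legal moves for White: none.
In check with no legal moves → checkmate.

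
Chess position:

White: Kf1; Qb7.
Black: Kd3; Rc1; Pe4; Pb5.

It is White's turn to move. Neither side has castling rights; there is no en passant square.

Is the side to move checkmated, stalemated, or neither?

White to move; white king on f1.
In check: yes, from the black rook on c1.
Legal moves for White: Kg2, Kf2.
White is in check but has 2 legal moves → neither.

neither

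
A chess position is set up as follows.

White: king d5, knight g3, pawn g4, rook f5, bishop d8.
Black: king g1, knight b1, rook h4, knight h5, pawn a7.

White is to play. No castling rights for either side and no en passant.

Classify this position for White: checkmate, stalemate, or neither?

neither

White to move; white king on d5.
In check: no.
Legal moves for White include: Be7, Bc7, Bf6, Bb6+, Bg5, Ba5, Bxh4, Rf8, Rf7, Rf6, Rxh5, Rg5, Re5, Rf4, Rf3, Rf2, Rf1+, Ke6, ... (list truncated; more exist).
White has legal moves and is not in check → neither.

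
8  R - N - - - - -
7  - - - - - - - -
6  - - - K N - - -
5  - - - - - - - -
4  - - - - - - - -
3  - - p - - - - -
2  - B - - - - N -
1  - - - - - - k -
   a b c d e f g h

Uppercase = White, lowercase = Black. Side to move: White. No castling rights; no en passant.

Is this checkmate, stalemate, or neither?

neither

White to move; white king on d6.
In check: no.
Legal moves for White include: Ne7, Na7, Nb6, Rb8, Ra7, Ra6, Ra5, Ra4, Ra3, Ra2, Ra1+, Nf8, Nd8, Ng7, Nc7, Ng5, Nc5, Nef4, ... (list truncated; more exist).
White has legal moves and is not in check → neither.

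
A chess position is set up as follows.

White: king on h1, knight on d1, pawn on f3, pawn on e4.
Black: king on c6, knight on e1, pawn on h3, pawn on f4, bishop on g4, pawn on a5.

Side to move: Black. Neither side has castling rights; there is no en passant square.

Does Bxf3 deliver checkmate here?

After Bxf3: white king on h1; in check: yes, from the black bishop on f3.
White has 2 legal replies: Kh2, Kg1.
In check but a legal move exists → not checkmate.

no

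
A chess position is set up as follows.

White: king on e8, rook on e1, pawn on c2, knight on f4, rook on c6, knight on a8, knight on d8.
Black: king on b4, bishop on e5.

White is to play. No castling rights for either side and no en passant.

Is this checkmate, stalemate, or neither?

neither

White to move; white king on e8.
In check: no.
Legal moves for White include: Kf8, Kf7, Ke7, Kd7, Nf7, Nb7, Nde6, Nc7, Nb6, Rc8, Rc7, Rh6, Rg6, Rf6, Re6, Rd6, Rb6+, Ra6, ... (list truncated; more exist).
White has legal moves and is not in check → neither.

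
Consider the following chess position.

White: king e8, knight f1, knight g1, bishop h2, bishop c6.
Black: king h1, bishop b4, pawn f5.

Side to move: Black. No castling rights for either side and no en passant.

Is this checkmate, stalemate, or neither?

checkmate

Black to move; black king on h1.
In check: yes, from the white bishop on c6.
King squares — g1: attacked by Bh2; g2: attacked by Bc6; h2: attacked by Nf1.
Legal moves for Black: none.
In check with no legal moves → checkmate.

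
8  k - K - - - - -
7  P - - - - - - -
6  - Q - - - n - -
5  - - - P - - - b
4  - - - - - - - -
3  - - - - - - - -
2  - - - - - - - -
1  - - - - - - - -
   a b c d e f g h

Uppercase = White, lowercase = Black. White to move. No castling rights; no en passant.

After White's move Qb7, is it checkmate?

After Qb7: black king on a8; in check: yes, from the white queen on b7.
King squares — a7: attacked by Qb7; b7: attacked by Kc8; b8: attacked by Pa7.
Black has no legal moves → checkmate.

yes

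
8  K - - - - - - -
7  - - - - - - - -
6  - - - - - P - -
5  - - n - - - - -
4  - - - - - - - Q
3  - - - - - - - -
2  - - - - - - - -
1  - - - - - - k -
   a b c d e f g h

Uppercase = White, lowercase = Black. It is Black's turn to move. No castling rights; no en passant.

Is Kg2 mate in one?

After Kg2: white king on a8; in check: no.
White is not in check, so this cannot be checkmate.

no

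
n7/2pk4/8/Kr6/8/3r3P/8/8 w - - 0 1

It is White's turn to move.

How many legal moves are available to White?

3

White to move; king on a5.
In check: yes, from the black rook on b5.
Legal moves: Ka6, Kxb5, Ka4.
Count: 3.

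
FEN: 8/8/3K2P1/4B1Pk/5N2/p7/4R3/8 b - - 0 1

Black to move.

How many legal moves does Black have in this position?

3

Black to move; king on h5.
In check: yes, from the white knight on f4.
Legal moves: Kxg5, Kh4, Kg4.
Count: 3.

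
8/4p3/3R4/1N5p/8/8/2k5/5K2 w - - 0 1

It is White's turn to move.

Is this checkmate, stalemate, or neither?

White to move; white king on f1.
In check: no.
Legal moves for White include: Rd8, Rd7, Rh6, Rg6, Rf6, Re6, Rc6+, Rb6, Ra6, Rd5, Rd4, Rd3, Rd2+, Rd1, Nc7, Na7, Nd4+, Nc3, ... (list truncated; more exist).
White has legal moves and is not in check → neither.

neither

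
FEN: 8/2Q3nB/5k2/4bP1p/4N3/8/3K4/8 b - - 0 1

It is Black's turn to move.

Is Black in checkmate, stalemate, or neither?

Black to move; black king on f6.
In check: yes, from the white knight on e4.
King squares — e5: own bishop; f5: attacked by Bh7; g5: attacked by Ne4; e6: attacked by Pf5; g6: attacked by Pf5; e7: attacked by Qc7; f7: attacked by Qc7; g7: own knight.
Legal moves for Black: none.
In check with no legal moves → checkmate.

checkmate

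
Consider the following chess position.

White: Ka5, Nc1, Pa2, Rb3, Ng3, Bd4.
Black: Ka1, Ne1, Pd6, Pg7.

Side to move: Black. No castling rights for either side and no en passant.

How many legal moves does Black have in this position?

0

Black to move; king on a1.
In check: yes, from the white bishop on d4.
Legal moves: none.
Count: 0.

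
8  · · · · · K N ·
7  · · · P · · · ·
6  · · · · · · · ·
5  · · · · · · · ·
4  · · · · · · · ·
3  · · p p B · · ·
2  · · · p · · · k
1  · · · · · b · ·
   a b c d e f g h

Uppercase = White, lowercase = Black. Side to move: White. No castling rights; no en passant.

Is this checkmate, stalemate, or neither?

neither

White to move; white king on f8.
In check: no.
Legal moves for White include: Ne7, Nh6, Nf6, Ke8, Kg7, Kf7, Ke7, Ba7, Bh6, Bb6, Bg5, Bc5, Bf4+, Bd4, Bf2, Bxd2, Bg1+, d8=Q, ... (list truncated; more exist).
White has legal moves and is not in check → neither.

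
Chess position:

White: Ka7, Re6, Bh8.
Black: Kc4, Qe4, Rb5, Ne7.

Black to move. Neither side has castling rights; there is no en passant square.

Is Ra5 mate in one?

no

After Ra5: white king on a7; in check: yes, from the black rook on a5.
White has 3 legal replies: Kb8, Kb6, Ra6.
In check but a legal move exists → not checkmate.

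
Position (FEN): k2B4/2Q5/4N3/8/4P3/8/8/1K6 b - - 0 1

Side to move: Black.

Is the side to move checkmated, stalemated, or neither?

stalemate

Black to move; black king on a8.
In check: no.
King squares — a7: attacked by Qc7; b7: attacked by Qc7; b8: attacked by Qc7.
Legal moves for Black: none.
Not in check and no legal moves → stalemate.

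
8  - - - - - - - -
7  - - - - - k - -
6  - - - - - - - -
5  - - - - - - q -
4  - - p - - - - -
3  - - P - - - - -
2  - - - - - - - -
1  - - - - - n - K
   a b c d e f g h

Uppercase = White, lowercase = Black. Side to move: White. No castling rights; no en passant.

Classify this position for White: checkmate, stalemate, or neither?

stalemate

White to move; white king on h1.
In check: no.
King squares — g1: attacked by Qg5; g2: attacked by Qg5; h2: attacked by Nf1.
Legal moves for White: none.
Not in check and no legal moves → stalemate.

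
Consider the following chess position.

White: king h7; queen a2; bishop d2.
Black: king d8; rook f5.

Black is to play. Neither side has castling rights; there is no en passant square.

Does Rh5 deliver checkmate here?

no

After Rh5: white king on h7; in check: yes, from the black rook on h5.
White has 4 legal replies: Kg8, Kg7, Kg6, Bh6.
In check but a legal move exists → not checkmate.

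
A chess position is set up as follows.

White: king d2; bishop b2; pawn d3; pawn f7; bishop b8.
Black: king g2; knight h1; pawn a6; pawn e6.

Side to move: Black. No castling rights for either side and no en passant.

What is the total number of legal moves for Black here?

9

Black to move; king on g2.
In check: no.
Legal moves: Kh3, Kf3, Kf2, Kg1, Kf1, Ng3, Nf2, e5, a5.
Count: 9.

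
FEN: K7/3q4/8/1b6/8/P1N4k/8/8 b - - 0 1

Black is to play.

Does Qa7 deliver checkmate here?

no

After Qa7: white king on a8; in check: yes, from the black queen on a7.
White has 1 legal reply: Kxa7.
In check but a legal move exists → not checkmate.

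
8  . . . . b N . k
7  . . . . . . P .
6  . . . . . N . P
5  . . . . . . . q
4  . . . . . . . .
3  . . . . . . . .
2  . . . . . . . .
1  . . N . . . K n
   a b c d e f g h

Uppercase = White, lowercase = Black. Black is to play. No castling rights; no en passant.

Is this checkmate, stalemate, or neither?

checkmate

Black to move; black king on h8.
In check: yes, from the white pawn on g7.
King squares — g7: attacked by Ph6; h7: attacked by Nf6; g8: attacked by Nf6.
Legal moves for Black: none.
In check with no legal moves → checkmate.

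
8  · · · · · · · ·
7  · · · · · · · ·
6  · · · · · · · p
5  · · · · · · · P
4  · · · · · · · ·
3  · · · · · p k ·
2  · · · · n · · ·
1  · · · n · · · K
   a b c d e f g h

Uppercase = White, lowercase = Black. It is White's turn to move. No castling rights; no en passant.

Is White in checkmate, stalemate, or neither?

stalemate

White to move; white king on h1.
In check: no.
King squares — g1: attacked by Ne2; g2: attacked by Pf3; h2: attacked by Kg3.
Legal moves for White: none.
Not in check and no legal moves → stalemate.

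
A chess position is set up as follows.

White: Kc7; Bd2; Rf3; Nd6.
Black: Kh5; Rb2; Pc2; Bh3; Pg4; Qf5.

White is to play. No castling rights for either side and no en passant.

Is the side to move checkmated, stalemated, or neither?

White to move; white king on c7.
In check: no.
Legal moves for White include: Kd8, Kc6, Ne8, Nc8, Nf7, Nb7, Nxf5, Nb5, Ne4, Nc4, Rxf5+, Rf4, Rxh3+, Rg3, Re3, Rd3, Rc3, Rb3, ... (list truncated; more exist).
White has legal moves and is not in check → neither.

neither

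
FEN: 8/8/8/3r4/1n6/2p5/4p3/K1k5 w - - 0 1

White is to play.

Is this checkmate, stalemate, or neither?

stalemate

White to move; white king on a1.
In check: no.
King squares — b1: attacked by Kc1; a2: attacked by Nb4; b2: attacked by Kc1.
Legal moves for White: none.
Not in check and no legal moves → stalemate.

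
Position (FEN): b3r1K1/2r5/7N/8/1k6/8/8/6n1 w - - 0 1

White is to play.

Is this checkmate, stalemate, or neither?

White to move; white king on g8.
In check: yes, from the black rook on e8.
King squares — f7: attacked by Rc7; g7: attacked by Rc7; h7: attacked by Rc7; f8: attacked by Re8; h8: attacked by Re8.
Legal moves for White: none.
In check with no legal moves → checkmate.

checkmate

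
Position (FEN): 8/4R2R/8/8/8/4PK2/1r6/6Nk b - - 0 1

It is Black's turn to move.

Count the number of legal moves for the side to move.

2

Black to move; king on h1.
In check: yes, from the white rook on h7.
Legal moves: Kxg1, Rh2.
Count: 2.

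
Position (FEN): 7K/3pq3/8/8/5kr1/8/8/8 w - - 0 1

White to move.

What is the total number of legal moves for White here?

White to move; king on h8.
In check: no.
Legal moves: none.
Count: 0.

0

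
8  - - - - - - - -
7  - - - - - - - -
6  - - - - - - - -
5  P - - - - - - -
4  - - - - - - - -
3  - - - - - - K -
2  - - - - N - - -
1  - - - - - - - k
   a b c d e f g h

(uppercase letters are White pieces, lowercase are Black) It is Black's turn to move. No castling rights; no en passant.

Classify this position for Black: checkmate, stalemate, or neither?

Black to move; black king on h1.
In check: no.
King squares — g1: attacked by Ne2; g2: attacked by Kg3; h2: attacked by Kg3.
Legal moves for Black: none.
Not in check and no legal moves → stalemate.

stalemate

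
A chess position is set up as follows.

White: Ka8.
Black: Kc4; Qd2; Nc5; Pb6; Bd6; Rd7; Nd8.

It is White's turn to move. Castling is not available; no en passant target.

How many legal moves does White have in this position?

White to move; king on a8.
In check: no.
Legal moves: none.
Count: 0.

0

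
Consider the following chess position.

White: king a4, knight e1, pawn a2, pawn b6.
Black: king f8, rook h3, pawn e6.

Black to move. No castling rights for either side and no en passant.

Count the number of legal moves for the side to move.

20

Black to move; king on f8.
In check: no.
Legal moves: Kg8, Ke8, Kg7, Kf7, Ke7, Rh8, Rh7, Rh6, Rh5, Rh4+, Rg3, Rf3, Re3, Rd3, Rc3, Rb3, Ra3+, Rh2, Rh1, e5.
Count: 20.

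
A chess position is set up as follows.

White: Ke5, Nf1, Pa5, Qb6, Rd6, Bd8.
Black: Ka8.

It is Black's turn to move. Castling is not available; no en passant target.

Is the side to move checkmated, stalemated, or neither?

stalemate

Black to move; black king on a8.
In check: no.
King squares — a7: attacked by Qb6; b7: attacked by Qb6; b8: attacked by Qb6.
Legal moves for Black: none.
Not in check and no legal moves → stalemate.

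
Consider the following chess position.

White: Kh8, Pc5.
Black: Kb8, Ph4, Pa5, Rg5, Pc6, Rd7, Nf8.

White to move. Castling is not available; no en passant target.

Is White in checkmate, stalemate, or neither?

White to move; white king on h8.
In check: no.
King squares — g7: attacked by Rg5; h7: attacked by Rd7; g8: attacked by Rg5.
Legal moves for White: none.
Not in check and no legal moves → stalemate.

stalemate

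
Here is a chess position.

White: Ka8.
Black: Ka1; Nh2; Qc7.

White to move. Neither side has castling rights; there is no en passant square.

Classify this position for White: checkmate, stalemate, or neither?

White to move; white king on a8.
In check: no.
King squares — a7: attacked by Qc7; b7: attacked by Qc7; b8: attacked by Qc7.
Legal moves for White: none.
Not in check and no legal moves → stalemate.

stalemate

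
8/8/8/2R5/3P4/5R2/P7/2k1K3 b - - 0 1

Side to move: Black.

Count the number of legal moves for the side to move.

Black to move; king on c1.
In check: yes, from the white rook on c5.
Legal moves: Kb2, Kb1.
Count: 2.

2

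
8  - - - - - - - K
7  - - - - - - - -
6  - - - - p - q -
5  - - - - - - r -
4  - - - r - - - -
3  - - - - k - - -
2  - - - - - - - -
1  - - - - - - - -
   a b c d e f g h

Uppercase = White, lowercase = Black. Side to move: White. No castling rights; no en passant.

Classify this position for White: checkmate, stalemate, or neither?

stalemate

White to move; white king on h8.
In check: no.
King squares — g7: attacked by Qg6; h7: attacked by Qg6; g8: attacked by Qg6.
Legal moves for White: none.
Not in check and no legal moves → stalemate.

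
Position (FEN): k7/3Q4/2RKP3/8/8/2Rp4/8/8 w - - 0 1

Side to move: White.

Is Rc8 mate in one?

After Rc8: black king on a8; in check: yes, from the white rook on c8.
King squares — a7: attacked by Qd7; b7: attacked by Qd7; b8: attacked by Rc8.
Black has no legal moves → checkmate.

yes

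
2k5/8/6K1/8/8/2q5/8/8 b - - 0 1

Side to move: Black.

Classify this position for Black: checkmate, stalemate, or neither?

Black to move; black king on c8.
In check: no.
Legal moves for Black include: Kd8, Kb8, Kd7, Kc7, Kb7, Qh8, Qg7+, Qc7, Qf6+, Qc6+, Qe5, Qc5, Qa5, Qd4, Qc4, Qb4, Qh3, Qg3+, ... (list truncated; more exist).
Black has legal moves and is not in check → neither.

neither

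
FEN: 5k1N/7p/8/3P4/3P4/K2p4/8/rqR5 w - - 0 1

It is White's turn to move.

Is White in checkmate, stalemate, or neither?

checkmate

White to move; white king on a3.
In check: yes, from the black rook on a1.
King squares — a2: attacked by Ra1; b2: attacked by Qb1; b3: attacked by Qb1; a4: attacked by Ra1; b4: attacked by Qb1.
Legal moves for White: none.
In check with no legal moves → checkmate.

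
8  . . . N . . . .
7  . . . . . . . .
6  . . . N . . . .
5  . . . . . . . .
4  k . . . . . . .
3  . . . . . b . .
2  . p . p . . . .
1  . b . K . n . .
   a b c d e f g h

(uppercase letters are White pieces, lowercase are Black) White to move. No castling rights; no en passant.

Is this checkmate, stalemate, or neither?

checkmate

White to move; white king on d1.
In check: yes, from the black bishop on f3.
King squares — c1: attacked by Pb2; e1: attacked by Pd2; c2: attacked by Bb1; d2: attacked by Nf1; e2: attacked by Bf3.
Legal moves for White: none.
In check with no legal moves → checkmate.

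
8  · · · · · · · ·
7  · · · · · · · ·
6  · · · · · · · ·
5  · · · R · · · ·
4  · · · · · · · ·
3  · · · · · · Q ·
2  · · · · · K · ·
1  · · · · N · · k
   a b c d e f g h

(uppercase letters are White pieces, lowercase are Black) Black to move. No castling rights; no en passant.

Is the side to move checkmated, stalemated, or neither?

stalemate

Black to move; black king on h1.
In check: no.
King squares — g1: attacked by Kf2; g2: attacked by Ne1; h2: attacked by Qg3.
Legal moves for Black: none.
Not in check and no legal moves → stalemate.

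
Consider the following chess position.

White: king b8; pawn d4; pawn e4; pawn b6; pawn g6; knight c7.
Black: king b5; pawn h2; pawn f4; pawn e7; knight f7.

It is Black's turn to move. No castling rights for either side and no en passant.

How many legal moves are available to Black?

Black to move; king on b5.
In check: yes, from the white knight on c7.
Legal moves: Kc6, Kxb6, Ka5, Kc4, Kb4, Ka4.
Count: 6.

6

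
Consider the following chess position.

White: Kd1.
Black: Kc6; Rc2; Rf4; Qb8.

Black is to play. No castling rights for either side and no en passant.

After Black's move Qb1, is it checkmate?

yes

After Qb1: white king on d1; in check: yes, from the black queen on b1.
King squares — c1: attacked by Qb1; e1: attacked by Qb1; c2: attacked by Qb1; d2: attacked by Rc2; e2: attacked by Rc2.
White has no legal moves → checkmate.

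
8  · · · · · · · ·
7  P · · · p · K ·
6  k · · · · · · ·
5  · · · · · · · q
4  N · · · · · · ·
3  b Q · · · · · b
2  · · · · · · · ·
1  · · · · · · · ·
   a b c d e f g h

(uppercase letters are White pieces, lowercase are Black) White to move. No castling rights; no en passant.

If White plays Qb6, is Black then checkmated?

yes

After Qb6: black king on a6; in check: yes, from the white queen on b6.
King squares — a5: attacked by Qb6; b5: attacked by Qb6; b6: attacked by Na4; a7: attacked by Qb6; b7: attacked by Qb6.
Black has no legal moves → checkmate.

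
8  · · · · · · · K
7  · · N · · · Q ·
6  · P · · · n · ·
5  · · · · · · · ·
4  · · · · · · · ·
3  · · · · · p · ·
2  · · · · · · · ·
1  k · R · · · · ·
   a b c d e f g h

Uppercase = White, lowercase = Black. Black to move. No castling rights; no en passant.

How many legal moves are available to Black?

2

Black to move; king on a1.
In check: yes, from the white rook on c1.
Legal moves: Kb2, Ka2.
Count: 2.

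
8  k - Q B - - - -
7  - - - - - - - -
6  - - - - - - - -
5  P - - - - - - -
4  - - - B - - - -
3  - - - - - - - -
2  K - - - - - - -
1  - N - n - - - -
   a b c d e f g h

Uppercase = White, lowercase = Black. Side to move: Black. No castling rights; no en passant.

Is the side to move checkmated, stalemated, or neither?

checkmate

Black to move; black king on a8.
In check: yes, from the white queen on c8.
King squares — a7: attacked by Bd4; b7: attacked by Qc8; b8: attacked by Qc8.
Legal moves for Black: none.
In check with no legal moves → checkmate.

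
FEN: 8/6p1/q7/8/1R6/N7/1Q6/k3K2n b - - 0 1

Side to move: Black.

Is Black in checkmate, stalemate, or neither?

checkmate

Black to move; black king on a1.
In check: yes, from the white queen on b2.
King squares — b1: attacked by Qb2; a2: attacked by Qb2; b2: attacked by Rb4.
Legal moves for Black: none.
In check with no legal moves → checkmate.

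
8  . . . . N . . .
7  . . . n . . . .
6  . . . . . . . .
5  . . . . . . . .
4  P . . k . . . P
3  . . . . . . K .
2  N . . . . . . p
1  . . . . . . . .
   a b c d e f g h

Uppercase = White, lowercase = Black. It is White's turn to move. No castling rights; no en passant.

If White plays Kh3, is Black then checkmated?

no

After Kh3: black king on d4; in check: no.
Black is not in check, so this cannot be checkmate.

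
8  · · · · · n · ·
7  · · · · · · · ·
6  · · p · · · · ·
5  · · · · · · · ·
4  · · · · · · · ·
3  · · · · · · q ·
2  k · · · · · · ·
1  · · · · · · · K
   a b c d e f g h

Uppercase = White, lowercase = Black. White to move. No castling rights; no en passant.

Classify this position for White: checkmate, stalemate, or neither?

White to move; white king on h1.
In check: no.
King squares — g1: attacked by Qg3; g2: attacked by Qg3; h2: attacked by Qg3.
Legal moves for White: none.
Not in check and no legal moves → stalemate.

stalemate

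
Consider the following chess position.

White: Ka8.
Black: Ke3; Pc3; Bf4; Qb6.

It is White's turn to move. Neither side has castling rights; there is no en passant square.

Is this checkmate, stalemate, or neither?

stalemate

White to move; white king on a8.
In check: no.
King squares — a7: attacked by Qb6; b7: attacked by Qb6; b8: attacked by Bf4.
Legal moves for White: none.
Not in check and no legal moves → stalemate.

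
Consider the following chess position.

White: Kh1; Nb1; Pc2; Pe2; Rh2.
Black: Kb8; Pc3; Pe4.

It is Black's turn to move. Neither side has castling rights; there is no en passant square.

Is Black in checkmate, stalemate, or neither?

neither

Black to move; black king on b8.
In check: no.
Legal moves for Black: Kc8, Ka8, Kc7, Kb7, Ka7, e3.
Black has 6 legal moves and is not in check → neither.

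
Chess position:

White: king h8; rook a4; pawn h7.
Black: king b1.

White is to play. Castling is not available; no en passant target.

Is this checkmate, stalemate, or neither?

neither

White to move; white king on h8.
In check: no.
Legal moves for White: Kg8, Kg7, Ra8, Ra7, Ra6, Ra5, Rh4, Rg4, Rf4, Re4, Rd4, Rc4, Rb4+, Ra3, Ra2, Ra1+.
White has 16 legal moves and is not in check → neither.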